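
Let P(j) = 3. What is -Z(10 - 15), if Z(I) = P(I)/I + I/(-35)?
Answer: 16/35 ≈ 0.45714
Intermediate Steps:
Z(I) = 3/I - I/35 (Z(I) = 3/I + I/(-35) = 3/I + I*(-1/35) = 3/I - I/35)
-Z(10 - 15) = -(3/(10 - 15) - (10 - 15)/35) = -(3/(-5) - 1/35*(-5)) = -(3*(-1/5) + 1/7) = -(-3/5 + 1/7) = -1*(-16/35) = 16/35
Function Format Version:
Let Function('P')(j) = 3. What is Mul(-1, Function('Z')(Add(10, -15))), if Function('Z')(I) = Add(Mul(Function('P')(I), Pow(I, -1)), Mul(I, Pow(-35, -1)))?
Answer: Rational(16, 35) ≈ 0.45714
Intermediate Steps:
Function('Z')(I) = Add(Mul(3, Pow(I, -1)), Mul(Rational(-1, 35), I)) (Function('Z')(I) = Add(Mul(3, Pow(I, -1)), Mul(I, Pow(-35, -1))) = Add(Mul(3, Pow(I, -1)), Mul(I, Rational(-1, 35))) = Add(Mul(3, Pow(I, -1)), Mul(Rational(-1, 35), I)))
Mul(-1, Function('Z')(Add(10, -15))) = Mul(-1, Add(Mul(3, Pow(Add(10, -15), -1)), Mul(Rational(-1, 35), Add(10, -15)))) = Mul(-1, Add(Mul(3, Pow(-5, -1)), Mul(Rational(-1, 35), -5))) = Mul(-1, Add(Mul(3, Rational(-1, 5)), Rational(1, 7))) = Mul(-1, Add(Rational(-3, 5), Rational(1, 7))) = Mul(-1, Rational(-16, 35)) = Rational(16, 35)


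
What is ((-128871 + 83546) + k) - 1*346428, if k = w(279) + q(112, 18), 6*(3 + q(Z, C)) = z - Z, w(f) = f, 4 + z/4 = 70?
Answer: -1174355/3 ≈ -3.9145e+5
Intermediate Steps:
z = 264 (z = -16 + 4*70 = -16 + 280 = 264)
q(Z, C) = 41 - Z/6 (q(Z, C) = -3 + (264 - Z)/6 = -3 + (44 - Z/6) = 41 - Z/6)
k = 904/3 (k = 279 + (41 - 1/6*112) = 279 + (41 - 56/3) = 279 + 67/3 = 904/3 ≈ 301.33)
((-128871 + 83546) + k) - 1*346428 = ((-128871 + 83546) + 904/3) - 1*346428 = (-45325 + 904/3) - 346428 = -135071/3 - 346428 = -1174355/3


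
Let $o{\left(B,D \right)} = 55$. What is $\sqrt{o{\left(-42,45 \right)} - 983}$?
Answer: $4 i \sqrt{58} \approx 30.463 i$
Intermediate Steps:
$\sqrt{o{\left(-42,45 \right)} - 983} = \sqrt{55 - 983} = \sqrt{-928} = 4 i \sqrt{58}$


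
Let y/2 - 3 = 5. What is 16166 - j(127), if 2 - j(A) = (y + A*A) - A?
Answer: 32182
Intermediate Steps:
y = 16 (y = 6 + 2*5 = 6 + 10 = 16)
j(A) = -14 + A - A² (j(A) = 2 - ((16 + A*A) - A) = 2 - ((16 + A²) - A) = 2 - (16 + A² - A) = 2 + (-16 + A - A²) = -14 + A - A²)
16166 - j(127) = 16166 - (-14 + 127 - 1*127²) = 16166 - (-14 + 127 - 1*16129) = 16166 - (-14 + 127 - 16129) = 16166 - 1*(-16016) = 16166 + 16016 = 32182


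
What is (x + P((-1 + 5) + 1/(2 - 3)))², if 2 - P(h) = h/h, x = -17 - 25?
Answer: 1681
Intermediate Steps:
x = -42
P(h) = 1 (P(h) = 2 - h/h = 2 - 1*1 = 2 - 1 = 1)
(x + P((-1 + 5) + 1/(2 - 3)))² = (-42 + 1)² = (-41)² = 1681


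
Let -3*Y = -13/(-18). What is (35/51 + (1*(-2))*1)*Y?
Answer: 871/2754 ≈ 0.31627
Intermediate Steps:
Y = -13/54 (Y = -(-13)/(3*(-18)) = -(-13)*(-1)/(3*18) = -⅓*13/18 = -13/54 ≈ -0.24074)
(35/51 + (1*(-2))*1)*Y = (35/51 + (1*(-2))*1)*(-13/54) = (35*(1/51) - 2*1)*(-13/54) = (35/51 - 2)*(-13/54) = -67/51*(-13/54) = 871/2754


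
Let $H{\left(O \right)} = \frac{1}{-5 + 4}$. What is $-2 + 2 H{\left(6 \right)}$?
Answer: $-4$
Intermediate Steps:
$H{\left(O \right)} = -1$ ($H{\left(O \right)} = \frac{1}{-1} = -1$)
$-2 + 2 H{\left(6 \right)} = -2 + 2 \left(-1\right) = -2 - 2 = -4$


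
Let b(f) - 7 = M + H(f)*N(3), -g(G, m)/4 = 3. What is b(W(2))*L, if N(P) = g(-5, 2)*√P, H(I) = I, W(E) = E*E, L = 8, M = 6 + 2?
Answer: 120 - 384*√3 ≈ -545.11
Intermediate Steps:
M = 8
W(E) = E²
g(G, m) = -12 (g(G, m) = -4*3 = -12)
N(P) = -12*√P
b(f) = 15 - 12*f*√3 (b(f) = 7 + (8 + f*(-12*√3)) = 7 + (8 - 12*f*√3) = 15 - 12*f*√3)
b(W(2))*L = (15 - 12*2²*√3)*8 = (15 - 12*4*√3)*8 = (15 - 48*√3)*8 = 120 - 384*√3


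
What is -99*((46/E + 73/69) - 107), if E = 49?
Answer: 11715528/1127 ≈ 10395.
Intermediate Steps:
-99*((46/E + 73/69) - 107) = -99*((46/49 + 73/69) - 107) = -99*(6751/3381 - 107) = -99*(-355016/3381) = 11715528/1127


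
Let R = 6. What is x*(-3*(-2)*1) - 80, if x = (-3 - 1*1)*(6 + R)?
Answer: -368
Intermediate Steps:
x = -48 (x = (-3 - 1*1)*(6 + 6) = (-3 - 1)*12 = -4*12 = -48)
x*(-3*(-2)*1) - 80 = -48*(-3*(-2)) - 80 = -288 - 80 = -368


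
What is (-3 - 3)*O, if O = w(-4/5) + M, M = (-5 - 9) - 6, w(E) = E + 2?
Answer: 564/5 ≈ 112.80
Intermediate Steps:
w(E) = 2 + E
M = -20 (M = -14 - 6 = -20)
O = -94/5 (O = (2 - 4/5) - 20 = (2 - 4*⅕) - 20 = (2 - ⅘) - 20 = 6/5 - 20 = -94/5 ≈ -18.800)
(-3 - 3)*O = (-3 - 3)*(-94/5) = -6*(-94/5) = 564/5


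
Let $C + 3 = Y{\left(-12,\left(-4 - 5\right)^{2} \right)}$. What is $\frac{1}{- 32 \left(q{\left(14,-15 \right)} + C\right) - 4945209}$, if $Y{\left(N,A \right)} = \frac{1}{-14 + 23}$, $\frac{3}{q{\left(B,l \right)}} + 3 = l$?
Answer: $- \frac{9}{44506001} \approx -2.0222 \cdot 10^{-7}$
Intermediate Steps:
$q{\left(B,l \right)} = \frac{3}{-3 + l}$
$Y{\left(N,A \right)} = \frac{1}{9}$
$C = - \frac{26}{9}$ ($C = -3 + \frac{1}{9} = - \frac{26}{9} \approx -2.8889$)
$\frac{1}{- 32 \left(q{\left(14,-15 \right)} + C\right) - 4945209} = \frac{1}{- 32 \left(\frac{3}{-3 - 15} - \frac{26}{9}\right) - 4945209} = \frac{1}{- 32 \left(\frac{3}{-18} - \frac{26}{9}\right) - 4945209} = \frac{1}{- 32 \left(3 \left(- \frac{1}{18}\right) - \frac{26}{9}\right) - 4945209} = \frac{1}{- 32 \left(- \frac{1}{6} - \frac{26}{9}\right) - 4945209} = \frac{1}{\left(-32\right) \left(- \frac{55}{18}\right) - 4945209} = \frac{1}{\frac{880}{9} - 4945209} = \frac{1}{- \frac{44506001}{9}} = - \frac{9}{44506001}$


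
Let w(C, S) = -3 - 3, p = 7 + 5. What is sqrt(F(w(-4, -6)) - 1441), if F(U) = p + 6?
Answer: I*sqrt(1423) ≈ 37.723*I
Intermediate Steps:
p = 12
w(C, S) = -6
F(U) = 18 (F(U) = 12 + 6 = 18)
sqrt(F(w(-4, -6)) - 1441) = sqrt(18 - 1441) = sqrt(-1423) = I*sqrt(1423)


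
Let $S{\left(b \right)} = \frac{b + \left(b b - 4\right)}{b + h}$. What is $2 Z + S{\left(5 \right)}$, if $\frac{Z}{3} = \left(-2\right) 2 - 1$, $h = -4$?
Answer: $-4$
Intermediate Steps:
$Z = -15$ ($Z = 3 \left(\left(-2\right) 2 - 1\right) = 3 \left(-4 - 1\right) = 3 \left(-5\right) = -15$)
$S{\left(b \right)} = \frac{-4 + b + b^{2}}{-4 + b}$ ($S{\left(b \right)} = \frac{b + \left(b b - 4\right)}{b - 4} = \frac{b + \left(b^{2} - 4\right)}{-4 + b} = \frac{b + \left(-4 + b^{2}\right)}{-4 + b} = \frac{-4 + b + b^{2}}{-4 + b}$)
$2 Z + S{\left(5 \right)} = 2 \left(-15\right) + \frac{-4 + 5 + 5^{2}}{-4 + 5} = -30 + \frac{-4 + 5 + 25}{1} = -30 + 1 \cdot 26 = -30 + 26 = -4$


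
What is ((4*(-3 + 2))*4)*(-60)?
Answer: 960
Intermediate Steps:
((4*(-3 + 2))*4)*(-60) = ((4*(-1))*4)*(-60) = -4*4*(-60) = -16*(-60) = 960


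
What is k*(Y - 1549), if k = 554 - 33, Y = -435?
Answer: -1033664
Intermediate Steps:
k = 521
k*(Y - 1549) = 521*(-435 - 1549) = 521*(-1984) = -1033664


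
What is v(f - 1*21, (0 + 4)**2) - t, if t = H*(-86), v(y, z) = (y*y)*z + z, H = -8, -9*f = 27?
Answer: 8544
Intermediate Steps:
f = -3 (f = -1/9*27 = -3)
v(y, z) = z + z*y**2 (v(y, z) = y**2*z + z = z*y**2 + z = z + z*y**2)
t = 688 (t = -8*(-86) = 688)
v(f - 1*21, (0 + 4)**2) - t = (0 + 4)**2*(1 + (-3 - 1*21)**2) - 1*688 = 4**2*(1 + (-3 - 21)**2) - 688 = 16*(1 + (-24)**2) - 688 = 16*(1 + 576) - 688 = 16*577 - 688 = 9232 - 688 = 8544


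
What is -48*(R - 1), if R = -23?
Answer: 1152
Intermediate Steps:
-48*(R - 1) = -48*(-23 - 1) = -48*(-24) = 1152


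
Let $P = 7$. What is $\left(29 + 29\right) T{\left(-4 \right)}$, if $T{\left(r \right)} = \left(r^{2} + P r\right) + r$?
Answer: $-928$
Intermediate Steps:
$T{\left(r \right)} = r^{2} + 8 r$ ($T{\left(r \right)} = \left(r^{2} + 7 r\right) + r = r^{2} + 8 r$)
$\left(29 + 29\right) T{\left(-4 \right)} = \left(29 + 29\right) \left(- 4 \left(8 - 4\right)\right) = 58 \left(\left(-4\right) 4\right) = 58 \left(-16\right) = -928$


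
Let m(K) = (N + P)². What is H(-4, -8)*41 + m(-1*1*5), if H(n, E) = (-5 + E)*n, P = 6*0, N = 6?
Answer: 2168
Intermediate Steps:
P = 0
m(K) = 36 (m(K) = (6 + 0)² = 6² = 36)
H(n, E) = n*(-5 + E)
H(-4, -8)*41 + m(-1*1*5) = -4*(-5 - 8)*41 + 36 = -4*(-13)*41 + 36 = 52*41 + 36 = 2132 + 36 = 2168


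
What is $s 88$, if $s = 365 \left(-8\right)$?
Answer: $-256960$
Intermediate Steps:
$s = -2920$
$s 88 = \left(-2920\right) 88 = -256960$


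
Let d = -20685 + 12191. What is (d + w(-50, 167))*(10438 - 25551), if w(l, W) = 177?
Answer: 125694821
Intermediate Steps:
d = -8494
(d + w(-50, 167))*(10438 - 25551) = (-8494 + 177)*(10438 - 25551) = -8317*(-15113) = 125694821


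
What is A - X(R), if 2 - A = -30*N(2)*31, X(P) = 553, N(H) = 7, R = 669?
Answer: 5959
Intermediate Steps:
A = 6512 (A = 2 - (-30*7)*31 = 2 - (-210)*31 = 2 - 1*(-6510) = 2 + 6510 = 6512)
A - X(R) = 6512 - 1*553 = 6512 - 553 = 5959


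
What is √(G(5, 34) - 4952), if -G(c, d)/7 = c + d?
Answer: 5*I*√209 ≈ 72.284*I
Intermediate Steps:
G(c, d) = -7*c - 7*d (G(c, d) = -7*(c + d) = -7*c - 7*d)
√(G(5, 34) - 4952) = √((-7*5 - 7*34) - 4952) = √((-35 - 238) - 4952) = √(-273 - 4952) = √(-5225) = 5*I*√209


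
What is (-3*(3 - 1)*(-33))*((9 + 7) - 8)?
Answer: 1584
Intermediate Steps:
(-3*(3 - 1)*(-33))*((9 + 7) - 8) = (-3*2*(-33))*(16 - 8) = -6*(-33)*8 = 198*8 = 1584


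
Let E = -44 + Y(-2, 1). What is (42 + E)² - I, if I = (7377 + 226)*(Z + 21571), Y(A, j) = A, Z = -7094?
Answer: -110068615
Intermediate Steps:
E = -46 (E = -44 - 2 = -46)
I = 110068631 (I = (7377 + 226)*(-7094 + 21571) = 7603*14477 = 110068631)
(42 + E)² - I = (42 - 46)² - 1*110068631 = (-4)² - 110068631 = 16 - 110068631 = -110068615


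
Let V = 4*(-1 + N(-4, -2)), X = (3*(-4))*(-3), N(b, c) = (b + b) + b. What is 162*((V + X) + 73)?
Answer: 9234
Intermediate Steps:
N(b, c) = 3*b (N(b, c) = 2*b + b = 3*b)
X = 36 (X = -12*(-3) = 36)
V = -52 (V = 4*(-1 + 3*(-4)) = 4*(-1 - 12) = 4*(-13) = -52)
162*((V + X) + 73) = 162*((-52 + 36) + 73) = 162*(-16 + 73) = 162*57 = 9234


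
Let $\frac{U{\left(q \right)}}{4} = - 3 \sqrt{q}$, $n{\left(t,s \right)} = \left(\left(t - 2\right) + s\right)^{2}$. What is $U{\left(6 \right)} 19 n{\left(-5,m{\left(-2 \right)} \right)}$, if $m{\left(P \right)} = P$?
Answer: $- 18468 \sqrt{6} \approx -45237.0$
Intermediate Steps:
$n{\left(t,s \right)} = \left(-2 + s + t\right)^{2}$ ($n{\left(t,s \right)} = \left(\left(t - 2\right) + s\right)^{2} = \left(\left(-2 + t\right) + s\right)^{2} = \left(-2 + s + t\right)^{2}$)
$U{\left(q \right)} = - 12 \sqrt{q}$ ($U{\left(q \right)} = 4 \left(- 3 \sqrt{q}\right) = - 12 \sqrt{q}$)
$U{\left(6 \right)} 19 n{\left(-5,m{\left(-2 \right)} \right)} = - 12 \sqrt{6} \cdot 19 \left(-2 - 2 - 5\right)^{2} = - 228 \sqrt{6} \left(-9\right)^{2} = - 228 \sqrt{6} \cdot 81 = - 18468 \sqrt{6}$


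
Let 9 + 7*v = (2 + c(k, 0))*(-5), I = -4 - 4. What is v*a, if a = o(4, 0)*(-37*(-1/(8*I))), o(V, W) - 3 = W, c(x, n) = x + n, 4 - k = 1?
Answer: 1887/224 ≈ 8.4241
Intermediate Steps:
k = 3 (k = 4 - 1*1 = 4 - 1 = 3)
c(x, n) = n + x
o(V, W) = 3 + W
I = -8
v = -34/7 (v = -9/7 + ((2 + (0 + 3))*(-5))/7 = -9/7 + ((2 + 3)*(-5))/7 = -9/7 + (5*(-5))/7 = -9/7 + (1/7)*(-25) = -9/7 - 25/7 = -34/7 ≈ -4.8571)
a = -111/64 (a = (3 + 0)*(-37/((-8*(-8)))) = 3*(-37/64) = -111/64 ≈ -1.7344)
v*a = -34/7*(-111/64) = 1887/224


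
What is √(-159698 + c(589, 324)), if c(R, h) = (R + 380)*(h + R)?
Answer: √724999 ≈ 851.47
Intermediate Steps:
c(R, h) = (380 + R)*(R + h)
√(-159698 + c(589, 324)) = √(-159698 + (589² + 380*589 + 380*324 + 589*324)) = √(-159698 + (346921 + 223820 + 123120 + 190836)) = √(-159698 + 884697) = √724999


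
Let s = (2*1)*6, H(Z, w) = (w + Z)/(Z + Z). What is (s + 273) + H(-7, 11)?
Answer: 1993/7 ≈ 284.71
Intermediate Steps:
H(Z, w) = (Z + w)/(2*Z) (H(Z, w) = (Z + w)/((2*Z)) = (Z + w)*(1/(2*Z)) = (Z + w)/(2*Z))
s = 12 (s = 2*6 = 12)
(s + 273) + H(-7, 11) = (12 + 273) + (½)*(-7 + 11)/(-7) = 285 + (½)*(-⅐)*4 = 285 - 2/7 = 1993/7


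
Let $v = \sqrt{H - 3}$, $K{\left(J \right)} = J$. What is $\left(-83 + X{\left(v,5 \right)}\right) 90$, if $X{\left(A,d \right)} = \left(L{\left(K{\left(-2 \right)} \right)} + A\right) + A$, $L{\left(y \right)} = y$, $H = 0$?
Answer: $-7650 + 180 i \sqrt{3} \approx -7650.0 + 311.77 i$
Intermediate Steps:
$v = i \sqrt{3}$ ($v = \sqrt{0 - 3} = \sqrt{-3} = i \sqrt{3} \approx 1.732 i$)
$X{\left(A,d \right)} = -2 + 2 A$ ($X{\left(A,d \right)} = \left(-2 + A\right) + A = -2 + 2 A$)
$\left(-83 + X{\left(v,5 \right)}\right) 90 = \left(-83 - \left(2 - 2 i \sqrt{3}\right)\right) 90 = \left(-85 + 2 i \sqrt{3}\right) 90 = -7650 + 180 i \sqrt{3}$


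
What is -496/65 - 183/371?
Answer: -195911/24115 ≈ -8.1240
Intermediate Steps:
-496/65 - 183/371 = -195911/24115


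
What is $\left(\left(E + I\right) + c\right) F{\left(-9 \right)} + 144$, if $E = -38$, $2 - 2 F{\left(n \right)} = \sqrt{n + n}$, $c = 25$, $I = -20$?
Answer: $111 + \frac{99 i \sqrt{2}}{2} \approx 111.0 + 70.004 i$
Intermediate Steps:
$F{\left(n \right)} = 1 - \frac{\sqrt{2} \sqrt{n}}{2}$ ($F{\left(n \right)} = 1 - \frac{\sqrt{n + n}}{2} = 1 - \frac{\sqrt{2 n}}{2} = 1 - \frac{\sqrt{2} \sqrt{n}}{2}$)
$\left(\left(E + I\right) + c\right) F{\left(-9 \right)} + 144 = \left(\left(-38 - 20\right) + 25\right) \left(1 - \frac{\sqrt{2} \sqrt{-9}}{2}\right) + 144 = \left(-58 + 25\right) \left(1 - \frac{\sqrt{2} \cdot 3 i}{2}\right) + 144 = - 33 \left(1 - \frac{3 i \sqrt{2}}{2}\right) + 144 = \left(-33 + \frac{99 i \sqrt{2}}{2}\right) + 144 = 111 + \frac{99 i \sqrt{2}}{2}$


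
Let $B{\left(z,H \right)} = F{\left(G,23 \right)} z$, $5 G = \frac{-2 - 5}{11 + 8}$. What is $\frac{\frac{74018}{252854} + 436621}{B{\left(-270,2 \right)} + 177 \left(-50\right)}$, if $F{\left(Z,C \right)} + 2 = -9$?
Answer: $- \frac{985727146}{13274835} \approx -74.255$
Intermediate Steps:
$G = - \frac{7}{95}$ ($G = \frac{\left(-2 - 5\right) \frac{1}{11 + 8}}{5} = \frac{\left(-7\right) \frac{1}{19}}{5} = \frac{1}{5} \left(- \frac{7}{19}\right) = - \frac{7}{95} \approx -0.073684$)
$F{\left(Z,C \right)} = -11$ ($F{\left(Z,C \right)} = -2 - 9 = -11$)
$B{\left(z,H \right)} = - 11 z$
$\frac{\frac{74018}{252854} + 436621}{B{\left(-270,2 \right)} + 177 \left(-50\right)} = \frac{\frac{74018}{252854} + 436621}{\left(-11\right) \left(-270\right) + 177 \left(-50\right)} = \frac{74018 \cdot \frac{1}{252854} + 436621}{2970 - 8850} = \frac{\frac{5287}{18061} + 436621}{-5880} = \frac{7885817168}{18061} \left(- \frac{1}{5880}\right) = - \frac{985727146}{13274835}$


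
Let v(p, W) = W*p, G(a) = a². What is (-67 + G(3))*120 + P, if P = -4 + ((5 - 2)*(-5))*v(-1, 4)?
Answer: -6904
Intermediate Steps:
P = 56 (P = -4 + ((5 - 2)*(-5))*(4*(-1)) = -4 + (3*(-5))*(-4) = -4 - 15*(-4) = -4 + 60 = 56)
(-67 + G(3))*120 + P = (-67 + 3²)*120 + 56 = (-67 + 9)*120 + 56 = -58*120 + 56 = -6960 + 56 = -6904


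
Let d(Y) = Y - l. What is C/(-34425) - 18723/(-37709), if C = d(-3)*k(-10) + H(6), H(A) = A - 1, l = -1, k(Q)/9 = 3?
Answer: 646387016/1298132325 ≈ 0.49794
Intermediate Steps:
k(Q) = 27 (k(Q) = 9*3 = 27)
H(A) = -1 + A
d(Y) = 1 + Y (d(Y) = Y - 1*(-1) = Y + 1 = 1 + Y)
C = -49 (C = (1 - 3)*27 + (-1 + 6) = -2*27 + 5 = -54 + 5 = -49)
C/(-34425) - 18723/(-37709) = -49/(-34425) - 18723/(-37709) = -49*(-1/34425) - 18723*(-1/37709) = 49/34425 + 18723/37709 = 646387016/1298132325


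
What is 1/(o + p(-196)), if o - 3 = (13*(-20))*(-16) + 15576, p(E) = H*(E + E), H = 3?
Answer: 1/18563 ≈ 5.3871e-5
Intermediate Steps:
p(E) = 6*E (p(E) = 3*(E + E) = 3*(2*E) = 6*E)
o = 19739 (o = 3 + ((13*(-20))*(-16) + 15576) = 3 + (-260*(-16) + 15576) = 3 + (4160 + 15576) = 3 + 19736 = 19739)
1/(o + p(-196)) = 1/(19739 + 6*(-196)) = 1/(19739 - 1176) = 1/18563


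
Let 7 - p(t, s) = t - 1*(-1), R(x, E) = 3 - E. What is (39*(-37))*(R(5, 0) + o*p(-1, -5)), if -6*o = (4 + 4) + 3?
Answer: 28379/2 ≈ 14190.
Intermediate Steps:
p(t, s) = 6 - t (p(t, s) = 7 - (t - 1*(-1)) = 7 - (t + 1) = 7 - (1 + t) = 7 + (-1 - t) = 6 - t)
o = -11/6 (o = -((4 + 4) + 3)/6 = -(8 + 3)/6 = -⅙*11 = -11/6 ≈ -1.8333)
(39*(-37))*(R(5, 0) + o*p(-1, -5)) = (39*(-37))*((3 - 1*0) - 11*(6 - 1*(-1))/6) = -1443*((3 + 0) - 11*(6 + 1)/6) = -1443*(3 - 11/6*7) = -1443*(3 - 77/6) = -1443*(-59/6) = 28379/2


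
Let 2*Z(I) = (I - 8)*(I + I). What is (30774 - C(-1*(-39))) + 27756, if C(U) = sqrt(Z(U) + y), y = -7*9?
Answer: 58530 - sqrt(1146) ≈ 58496.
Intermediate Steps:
Z(I) = I*(-8 + I) (Z(I) = ((I - 8)*(I + I))/2 = ((-8 + I)*(2*I))/2 = (2*I*(-8 + I))/2 = I*(-8 + I))
y = -63
C(U) = sqrt(-63 + U*(-8 + U)) (C(U) = sqrt(U*(-8 + U) - 63) = sqrt(-63 + U*(-8 + U)))
(30774 - C(-1*(-39))) + 27756 = (30774 - sqrt(-63 + (-1*(-39))*(-8 - 1*(-39)))) + 27756 = (30774 - sqrt(-63 + 39*(-8 + 39))) + 27756 = (30774 - sqrt(-63 + 39*31)) + 27756 = (30774 - sqrt(-63 + 1209)) + 27756 = (30774 - sqrt(1146)) + 27756 = 58530 - sqrt(1146)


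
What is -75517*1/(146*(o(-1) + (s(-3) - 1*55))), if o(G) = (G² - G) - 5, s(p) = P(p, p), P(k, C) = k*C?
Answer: 75517/7154 ≈ 10.556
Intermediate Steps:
P(k, C) = C*k
s(p) = p² (s(p) = p*p = p²)
o(G) = -5 + G² - G
-75517*1/(146*(o(-1) + (s(-3) - 1*55))) = -75517*1/(146*((-5 + (-1)² - 1*(-1)) + ((-3)² - 1*55))) = -75517*1/(146*((-5 + 1 + 1) + (9 - 55))) = -75517*1/(146*(-3 - 46)) = -75517/((-49*146)) = -75517/(-7154) = -75517*(-1/7154) = 75517/7154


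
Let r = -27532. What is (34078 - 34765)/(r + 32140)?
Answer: -229/1536 ≈ -0.14909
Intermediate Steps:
(34078 - 34765)/(r + 32140) = (34078 - 34765)/(-27532 + 32140) = -687/4608 = -687*1/4608 = -229/1536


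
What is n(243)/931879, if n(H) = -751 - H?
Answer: -994/931879 ≈ -0.0010667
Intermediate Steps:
n(243)/931879 = (-751 - 1*243)/931879 = (-751 - 243)*(1/931879) = -994*1/931879 = -994/931879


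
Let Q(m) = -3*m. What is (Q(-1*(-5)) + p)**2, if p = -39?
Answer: 2916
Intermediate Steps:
(Q(-1*(-5)) + p)**2 = (-(-3)*(-5) - 39)**2 = (-3*5 - 39)**2 = (-15 - 39)**2 = (-54)**2 = 2916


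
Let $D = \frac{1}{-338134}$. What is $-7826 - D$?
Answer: $- \frac{2646236683}{338134} \approx -7826.0$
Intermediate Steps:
$D = - \frac{1}{338134} \approx -2.9574 \cdot 10^{-6}$
$-7826 - D = -7826 - - \frac{1}{338134} = -7826 + \frac{1}{338134} = - \frac{2646236683}{338134}$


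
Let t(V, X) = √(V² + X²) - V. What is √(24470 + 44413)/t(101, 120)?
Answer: √1694590683/14400 + 101*√68883/14400 ≈ 4.6995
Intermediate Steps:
√(24470 + 44413)/t(101, 120) = √(24470 + 44413)/(√(101² + 120²) - 1*101) = √68883/(√(10201 + 14400) - 101) = √68883/(√24601 - 101) = √68883/(-101 + √24601)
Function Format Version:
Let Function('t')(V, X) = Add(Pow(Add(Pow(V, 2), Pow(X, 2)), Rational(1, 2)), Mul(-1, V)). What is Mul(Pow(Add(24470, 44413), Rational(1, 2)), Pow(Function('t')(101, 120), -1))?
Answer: Add(Mul(Rational(1, 14400), Pow(1694590683, Rational(1, 2))), Mul(Rational(101, 14400), Pow(68883, Rational(1, 2)))) ≈ 4.6995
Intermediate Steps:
Mul(Pow(Add(24470, 44413), Rational(1, 2)), Pow(Function('t')(101, 120), -1)) = Mul(Pow(Add(24470, 44413), Rational(1, 2)), Pow(Add(Pow(Add(Pow(101, 2), Pow(120, 2)), Rational(1, 2)), Mul(-1, 101)), -1)) = Mul(Pow(68883, Rational(1, 2)), Pow(Add(Pow(Add(10201, 14400), Rational(1, 2)), -101), -1)) = Mul(Pow(68883, Rational(1, 2)), Pow(Add(Pow(24601, Rational(1, 2)), -101), -1)) = Mul(Pow(68883, Rational(1, 2)), Pow(Add(-101, Pow(24601, Rational(1, 2))), -1))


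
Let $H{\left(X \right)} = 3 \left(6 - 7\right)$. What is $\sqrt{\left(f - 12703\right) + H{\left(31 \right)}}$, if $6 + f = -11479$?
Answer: $i \sqrt{24191} \approx 155.53 i$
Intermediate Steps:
$f = -11485$ ($f = -6 - 11479 = -11485$)
$H{\left(X \right)} = -3$ ($H{\left(X \right)} = 3 \left(-1\right) = -3$)
$\sqrt{\left(f - 12703\right) + H{\left(31 \right)}} = \sqrt{\left(-11485 - 12703\right) - 3} = \sqrt{-24188 - 3} = \sqrt{-24191} = i \sqrt{24191}$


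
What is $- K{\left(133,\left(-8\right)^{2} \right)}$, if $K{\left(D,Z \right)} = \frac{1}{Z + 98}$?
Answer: $- \frac{1}{162} \approx -0.0061728$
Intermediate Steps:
$K{\left(D,Z \right)} = \frac{1}{98 + Z}$
$- K{\left(133,\left(-8\right)^{2} \right)} = - \frac{1}{98 + \left(-8\right)^{2}} = - \frac{1}{98 + 64} = - \frac{1}{162}$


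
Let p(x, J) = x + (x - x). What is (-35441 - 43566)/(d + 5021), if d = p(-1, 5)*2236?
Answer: -79007/2785 ≈ -28.369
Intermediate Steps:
p(x, J) = x (p(x, J) = x + 0 = x)
d = -2236 (d = -1*2236 = -2236)
(-35441 - 43566)/(d + 5021) = (-35441 - 43566)/(-2236 + 5021) = -79007/2785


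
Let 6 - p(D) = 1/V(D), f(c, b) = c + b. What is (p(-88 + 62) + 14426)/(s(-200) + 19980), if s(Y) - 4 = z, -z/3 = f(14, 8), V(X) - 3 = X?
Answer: 331937/458114 ≈ 0.72457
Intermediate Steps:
V(X) = 3 + X
f(c, b) = b + c
z = -66 (z = -3*(8 + 14) = -3*22 = -66)
s(Y) = -62 (s(Y) = 4 - 66 = -62)
p(D) = 6 - 1/(3 + D)
(p(-88 + 62) + 14426)/(s(-200) + 19980) = ((17 + 6*(-88 + 62))/(3 + (-88 + 62)) + 14426)/(-62 + 19980) = ((17 + 6*(-26))/(3 - 26) + 14426)/19918 = ((17 - 156)/(-23) + 14426)*(1/19918) = (-1/23*(-139) + 14426)*(1/19918) = (139/23 + 14426)*(1/19918) = (331937/23)*(1/19918) = 331937/458114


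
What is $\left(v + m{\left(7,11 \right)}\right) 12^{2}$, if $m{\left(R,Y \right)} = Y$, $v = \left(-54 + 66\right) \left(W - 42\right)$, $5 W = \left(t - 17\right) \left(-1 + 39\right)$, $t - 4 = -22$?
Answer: $-530640$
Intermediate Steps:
$t = -18$ ($t = 4 - 22 = -18$)
$W = -266$ ($W = \frac{\left(-18 - 17\right) \left(-1 + 39\right)}{5} = \frac{\left(-35\right) 38}{5} = \frac{1}{5} \left(-1330\right) = -266$)
$v = -3696$ ($v = \left(-54 + 66\right) \left(-266 - 42\right) = 12 \left(-308\right) = -3696$)
$\left(v + m{\left(7,11 \right)}\right) 12^{2} = \left(-3696 + 11\right) 12^{2} = \left(-3685\right) 144 = -530640$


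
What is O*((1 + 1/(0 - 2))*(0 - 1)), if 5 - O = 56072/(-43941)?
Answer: -275777/87882 ≈ -3.1380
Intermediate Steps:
O = 275777/43941 (O = 5 - 56072/(-43941) = 5 - 56072*(-1)/43941 = 5 - 1*(-56072/43941) = 5 + 56072/43941 = 275777/43941 ≈ 6.2761)
O*((1 + 1/(0 - 2))*(0 - 1)) = 275777*((1 + 1/(0 - 2))*(0 - 1))/43941 = 275777*((1 + 1/(-2))*(-1))/43941 = 275777*((1 - 1/2)*(-1))/43941 = 275777*((1/2)*(-1))/43941 = (275777/43941)*(-1/2) = -275777/87882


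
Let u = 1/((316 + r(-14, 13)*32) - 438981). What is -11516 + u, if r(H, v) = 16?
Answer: -5045769949/438153 ≈ -11516.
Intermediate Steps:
u = -1/438153 (u = 1/((316 + 16*32) - 438981) = 1/((316 + 512) - 438981) = 1/(828 - 438981) = 1/(-438153) = -1/438153 ≈ -2.2823e-6)
-11516 + u = -11516 - 1/438153 = -5045769949/438153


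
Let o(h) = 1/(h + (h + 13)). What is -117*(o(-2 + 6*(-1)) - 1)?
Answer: 156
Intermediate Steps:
o(h) = 1/(13 + 2*h) (o(h) = 1/(h + (13 + h)) = 1/(13 + 2*h))
-117*(o(-2 + 6*(-1)) - 1) = -117*(1/(13 + 2*(-2 + 6*(-1))) - 1) = -117*(1/(13 + 2*(-2 - 6)) - 1) = -117*(1/(13 + 2*(-8)) - 1) = -117*(1/(13 - 16) - 1) = -117*(1/(-3) - 1) = -117*(-1/3 - 1) = -117*(-4/3) = 156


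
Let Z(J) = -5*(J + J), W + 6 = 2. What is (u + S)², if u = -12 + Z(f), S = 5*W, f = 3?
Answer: 3844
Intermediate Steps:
W = -4 (W = -6 + 2 = -4)
S = -20 (S = 5*(-4) = -20)
Z(J) = -10*J
u = -42 (u = -12 - 10*3 = -12 - 30 = -42)
(u + S)² = (-42 - 20)² = (-62)² = 3844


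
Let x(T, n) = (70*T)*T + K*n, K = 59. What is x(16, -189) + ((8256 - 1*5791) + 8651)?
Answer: 17885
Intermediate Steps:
x(T, n) = 59*n + 70*T**2 (x(T, n) = (70*T)*T + 59*n = 70*T**2 + 59*n = 59*n + 70*T**2)
x(16, -189) + ((8256 - 1*5791) + 8651) = (59*(-189) + 70*16**2) + ((8256 - 1*5791) + 8651) = (-11151 + 70*256) + ((8256 - 5791) + 8651) = (-11151 + 17920) + (2465 + 8651) = 6769 + 11116 = 17885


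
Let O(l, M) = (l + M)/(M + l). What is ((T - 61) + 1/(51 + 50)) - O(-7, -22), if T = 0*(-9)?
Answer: -6261/101 ≈ -61.990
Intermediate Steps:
T = 0
O(l, M) = 1 (O(l, M) = (M + l)/(M + l) = 1)
((T - 61) + 1/(51 + 50)) - O(-7, -22) = ((0 - 61) + 1/(51 + 50)) - 1*1 = (-61 + 1/101) - 1 = -6160/101 - 1 = -6261/101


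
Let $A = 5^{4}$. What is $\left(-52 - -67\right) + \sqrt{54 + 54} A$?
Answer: $15 + 3750 \sqrt{3} \approx 6510.2$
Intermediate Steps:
$A = 625$
$\left(-52 - -67\right) + \sqrt{54 + 54} A = \left(-52 - -67\right) + \sqrt{54 + 54} \cdot 625 = \left(-52 + 67\right) + \sqrt{108} \cdot 625 = 15 + 6 \sqrt{3} \cdot 625 = 15 + 3750 \sqrt{3}$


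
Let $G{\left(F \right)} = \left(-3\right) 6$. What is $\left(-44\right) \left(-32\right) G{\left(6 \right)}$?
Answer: $-25344$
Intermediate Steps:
$G{\left(F \right)} = -18$
$\left(-44\right) \left(-32\right) G{\left(6 \right)} = \left(-44\right) \left(-32\right) \left(-18\right) = 1408 \left(-18\right) = -25344$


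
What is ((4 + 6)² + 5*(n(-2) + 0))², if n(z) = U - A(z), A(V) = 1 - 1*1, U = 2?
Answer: 12100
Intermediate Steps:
A(V) = 0 (A(V) = 1 - 1 = 0)
n(z) = 2 (n(z) = 2 - 1*0 = 2 + 0 = 2)
((4 + 6)² + 5*(n(-2) + 0))² = ((4 + 6)² + 5*(2 + 0))² = (10² + 5*2)² = (100 + 10)² = 110² = 12100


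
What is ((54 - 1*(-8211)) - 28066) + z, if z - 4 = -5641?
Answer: -25438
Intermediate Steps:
z = -5637 (z = 4 - 5641 = -5637)
((54 - 1*(-8211)) - 28066) + z = ((54 - 1*(-8211)) - 28066) - 5637 = ((54 + 8211) - 28066) - 5637 = (8265 - 28066) - 5637 = -19801 - 5637 = -25438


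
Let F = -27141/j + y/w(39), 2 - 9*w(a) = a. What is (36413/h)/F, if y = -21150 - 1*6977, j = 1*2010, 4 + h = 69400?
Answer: 451339135/5873367621558 ≈ 7.6845e-5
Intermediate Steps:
h = 69396 (h = -4 + 69400 = 69396)
w(a) = 2/9 - a/9
j = 2010
y = -28127 (y = -21150 - 6977 = -28127)
F = 169271071/24790 (F = -27141/2010 - 28127/(2/9 - 1/9*39) = -27141*1/2010 - 28127/(2/9 - 13/3) = -9047/670 - 28127/(-37/9) = -9047/670 - 28127*(-9/37) = -9047/670 + 253143/37 = 169271071/24790 ≈ 6828.2)
(36413/h)/F = (36413/69396)/(169271071/24790) = (36413*(1/69396))*(24790/169271071) = (36413/69396)*(24790/169271071) = 451339135/5873367621558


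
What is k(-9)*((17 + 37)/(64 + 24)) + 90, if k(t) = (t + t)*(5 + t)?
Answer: 1476/11 ≈ 134.18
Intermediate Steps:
k(t) = 2*t*(5 + t) (k(t) = (2*t)*(5 + t) = 2*t*(5 + t))
k(-9)*((17 + 37)/(64 + 24)) + 90 = (2*(-9)*(5 - 9))*((17 + 37)/(64 + 24)) + 90 = (2*(-9)*(-4))*(54/88) + 90 = 72*(54*(1/88)) + 90 = 72*(27/44) + 90 = 486/11 + 90 = 1476/11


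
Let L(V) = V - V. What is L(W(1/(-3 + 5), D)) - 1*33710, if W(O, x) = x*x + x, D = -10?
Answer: -33710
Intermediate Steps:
W(O, x) = x + x² (W(O, x) = x² + x = x + x²)
L(V) = 0
L(W(1/(-3 + 5), D)) - 1*33710 = 0 - 1*33710 = 0 - 33710 = -33710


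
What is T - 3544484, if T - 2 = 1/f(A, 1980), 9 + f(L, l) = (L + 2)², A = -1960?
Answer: -13588675589909/3833755 ≈ -3.5445e+6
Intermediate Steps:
f(L, l) = -9 + (2 + L)² (f(L, l) = -9 + (L + 2)² = -9 + (2 + L)²)
T = 7667511/3833755 (T = 2 + 1/(-9 + (2 - 1960)²) = 2 + 1/(-9 + (-1958)²) = 2 + 1/(-9 + 3833764) = 2 + 1/3833755 = 7667511/3833755 ≈ 2.0000)
T - 3544484 = 7667511/3833755 - 3544484 = -13588675589909/3833755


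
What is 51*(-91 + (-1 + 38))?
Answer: -2754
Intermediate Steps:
51*(-91 + (-1 + 38)) = 51*(-91 + 37) = 51*(-54) = -2754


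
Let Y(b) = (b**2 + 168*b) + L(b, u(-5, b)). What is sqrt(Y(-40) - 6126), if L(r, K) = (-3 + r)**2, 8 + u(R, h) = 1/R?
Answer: I*sqrt(9397) ≈ 96.938*I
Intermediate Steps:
u(R, h) = -8 + 1/R
Y(b) = b**2 + (-3 + b)**2 + 168*b (Y(b) = (b**2 + 168*b) + (-3 + b)**2 = b**2 + (-3 + b)**2 + 168*b)
sqrt(Y(-40) - 6126) = sqrt((9 + 2*(-40)**2 + 162*(-40)) - 6126) = sqrt((9 + 2*1600 - 6480) - 6126) = sqrt((9 + 3200 - 6480) - 6126) = sqrt(-3271 - 6126) = sqrt(-9397) = I*sqrt(9397)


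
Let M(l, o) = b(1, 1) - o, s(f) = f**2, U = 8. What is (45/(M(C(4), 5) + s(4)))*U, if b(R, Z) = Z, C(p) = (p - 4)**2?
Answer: 30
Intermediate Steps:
C(p) = (-4 + p)**2
M(l, o) = 1 - o
(45/(M(C(4), 5) + s(4)))*U = (45/((1 - 1*5) + 4**2))*8 = (45/((1 - 5) + 16))*8 = (45/(-4 + 16))*8 = (45/12)*8 = ((1/12)*45)*8 = (15/4)*8 = 30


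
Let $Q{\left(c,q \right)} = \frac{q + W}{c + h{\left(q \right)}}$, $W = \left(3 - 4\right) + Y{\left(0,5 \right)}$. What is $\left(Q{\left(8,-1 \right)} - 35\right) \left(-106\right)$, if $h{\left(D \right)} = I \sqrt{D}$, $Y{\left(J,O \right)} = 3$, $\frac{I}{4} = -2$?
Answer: $\frac{29627}{8} - \frac{53 i}{8} \approx 3703.4 - 6.625 i$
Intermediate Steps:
$I = -8$ ($I = 4 \left(-2\right) = -8$)
$h{\left(D \right)} = - 8 \sqrt{D}$
$W = 2$ ($W = \left(3 - 4\right) + 3 = -1 + 3 = 2$)
$Q{\left(c,q \right)} = \frac{2 + q}{c - 8 \sqrt{q}}$ ($Q{\left(c,q \right)} = \frac{q + 2}{c - 8 \sqrt{q}} = \frac{2 + q}{c - 8 \sqrt{q}}$)
$\left(Q{\left(8,-1 \right)} - 35\right) \left(-106\right) = \left(\frac{2 - 1}{8 - 8 \sqrt{-1}} - 35\right) \left(-106\right) = \left(\frac{1}{8 - 8 i} 1 - 35\right) \left(-106\right) = \left(\frac{8 + 8 i}{128} \cdot 1 - 35\right) \left(-106\right) = \left(\frac{8 + 8 i}{128} - 35\right) \left(-106\right) = \left(-35 + \frac{8 + 8 i}{128}\right) \left(-106\right) = 3710 - \frac{53 \left(8 + 8 i\right)}{64}$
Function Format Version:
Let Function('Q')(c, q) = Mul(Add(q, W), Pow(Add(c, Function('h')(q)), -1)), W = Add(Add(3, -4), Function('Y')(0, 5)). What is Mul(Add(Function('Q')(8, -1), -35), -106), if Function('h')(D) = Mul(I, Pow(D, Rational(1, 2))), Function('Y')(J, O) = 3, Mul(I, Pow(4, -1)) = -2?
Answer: Add(Rational(29627, 8), Mul(Rational(-53, 8), I)) ≈ Add(3703.4, Mul(-6.6250, I))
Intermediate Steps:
I = -8 (I = Mul(4, -2) = -8)
Function('h')(D) = Mul(-8, Pow(D, Rational(1, 2)))
W = 2 (W = Add(Add(3, -4), 3) = Add(-1, 3) = 2)
Function('Q')(c, q) = Mul(Pow(Add(c, Mul(-8, Pow(q, Rational(1, 2)))), -1), Add(2, q)) (Function('Q')(c, q) = Mul(Add(q, 2), Pow(Add(c, Mul(-8, Pow(q, Rational(1, 2)))), -1)) = Mul(Add(2, q), Pow(Add(c, Mul(-8, Pow(q, Rational(1, 2)))), -1)) = Mul(Pow(Add(c, Mul(-8, Pow(q, Rational(1, 2)))), -1), Add(2, q)))
Mul(Add(Function('Q')(8, -1), -35), -106) = Mul(Add(Mul(Pow(Add(8, Mul(-8, Pow(-1, Rational(1, 2)))), -1), Add(2, -1)), -35), -106) = Mul(Add(Mul(Pow(Add(8, Mul(-8, I)), -1), 1), -35), -106) = Mul(Add(Mul(Mul(Rational(1, 128), Add(8, Mul(8, I))), 1), -35), -106) = Mul(Add(Mul(Rational(1, 128), Add(8, Mul(8, I))), -35), -106) = Mul(Add(-35, Mul(Rational(1, 128), Add(8, Mul(8, I)))), -106) = Add(3710, Mul(Rational(-53, 64), Add(8, Mul(8, I))))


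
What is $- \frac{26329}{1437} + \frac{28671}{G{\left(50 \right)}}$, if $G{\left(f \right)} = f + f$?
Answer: $\frac{38567327}{143700} \approx 268.39$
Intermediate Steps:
$G{\left(f \right)} = 2 f$
$- \frac{26329}{1437} + \frac{28671}{G{\left(50 \right)}} = - \frac{26329}{1437} + \frac{28671}{2 \cdot 50} = \left(-26329\right) \frac{1}{1437} + \frac{28671}{100} = - \frac{26329}{1437} + 28671 \cdot \frac{1}{100} = - \frac{26329}{1437} + \frac{28671}{100} = \frac{38567327}{143700}$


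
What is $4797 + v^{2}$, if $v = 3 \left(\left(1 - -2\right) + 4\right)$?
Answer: $5238$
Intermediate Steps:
$v = 21$ ($v = 3 \left(\left(1 + 2\right) + 4\right) = 3 \left(3 + 4\right) = 3 \cdot 7 = 21$)
$4797 + v^{2} = 4797 + 21^{2} = 4797 + 441 = 5238$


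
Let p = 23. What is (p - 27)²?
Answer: 16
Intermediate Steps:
(p - 27)² = (23 - 27)² = (-4)² = 16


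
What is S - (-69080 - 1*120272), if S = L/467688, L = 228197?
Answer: 88557886373/467688 ≈ 1.8935e+5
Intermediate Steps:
S = 228197/467688 ≈ 0.48793
S - (-69080 - 1*120272) = 228197/467688 - (-69080 - 1*120272) = 228197/467688 - (-69080 - 120272) = 228197/467688 - 1*(-189352) = 228197/467688 + 189352 = 88557886373/467688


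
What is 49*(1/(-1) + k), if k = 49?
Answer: 2352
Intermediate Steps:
49*(1/(-1) + k) = 49*(1/(-1) + 49) = 49*(-1 + 49) = 49*48 = 2352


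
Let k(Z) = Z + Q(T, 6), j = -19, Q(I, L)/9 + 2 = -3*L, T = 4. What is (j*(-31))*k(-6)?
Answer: -109554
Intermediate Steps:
Q(I, L) = -18 - 27*L (Q(I, L) = -18 + 9*(-3*L) = -18 - 27*L)
k(Z) = -180 + Z (k(Z) = Z + (-18 - 27*6) = Z + (-18 - 162) = Z - 180 = -180 + Z)
(j*(-31))*k(-6) = (-19*(-31))*(-180 - 6) = 589*(-186) = -109554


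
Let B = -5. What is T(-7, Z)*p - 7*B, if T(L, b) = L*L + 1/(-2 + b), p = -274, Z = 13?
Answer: -147575/11 ≈ -13416.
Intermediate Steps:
T(L, b) = L² + 1/(-2 + b)
T(-7, Z)*p - 7*B = ((1 - 2*(-7)² + 13*(-7)²)/(-2 + 13))*(-274) - 7*(-5) = ((1 - 2*49 + 13*49)/11)*(-274) + 35 = ((1 - 98 + 637)/11)*(-274) + 35 = ((1/11)*540)*(-274) + 35 = (540/11)*(-274) + 35 = -147960/11 + 35 = -147575/11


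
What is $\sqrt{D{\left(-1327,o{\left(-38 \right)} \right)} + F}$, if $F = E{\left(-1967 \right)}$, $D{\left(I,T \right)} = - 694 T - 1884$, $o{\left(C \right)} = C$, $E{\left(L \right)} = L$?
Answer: $\sqrt{22521} \approx 150.07$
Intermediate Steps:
$D{\left(I,T \right)} = -1884 - 694 T$
$F = -1967$
$\sqrt{D{\left(-1327,o{\left(-38 \right)} \right)} + F} = \sqrt{\left(-1884 - -26372\right) - 1967} = \sqrt{\left(-1884 + 26372\right) - 1967} = \sqrt{24488 - 1967} = \sqrt{22521}$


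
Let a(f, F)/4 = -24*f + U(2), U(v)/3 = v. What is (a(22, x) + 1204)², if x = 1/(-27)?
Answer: 781456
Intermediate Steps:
U(v) = 3*v
x = -1/27 ≈ -0.037037
a(f, F) = 24 - 96*f (a(f, F) = 4*(-24*f + 3*2) = 4*(-24*f + 6) = 4*(6 - 24*f) = 24 - 96*f)
(a(22, x) + 1204)² = ((24 - 96*22) + 1204)² = ((24 - 2112) + 1204)² = (-2088 + 1204)² = (-884)² = 781456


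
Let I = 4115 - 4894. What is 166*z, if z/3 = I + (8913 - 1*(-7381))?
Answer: 7726470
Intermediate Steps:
I = -779
z = 46545 (z = 3*(-779 + (8913 - 1*(-7381))) = 3*(-779 + (8913 + 7381)) = 3*(-779 + 16294) = 3*15515 = 46545)
166*z = 166*46545 = 7726470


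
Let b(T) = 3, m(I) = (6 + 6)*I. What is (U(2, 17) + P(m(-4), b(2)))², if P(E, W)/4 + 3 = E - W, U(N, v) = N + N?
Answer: 44944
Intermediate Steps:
m(I) = 12*I
U(N, v) = 2*N
P(E, W) = -12 - 4*W + 4*E (P(E, W) = -12 + 4*(E - W) = -12 + (-4*W + 4*E) = -12 - 4*W + 4*E)
(U(2, 17) + P(m(-4), b(2)))² = (2*2 + (-12 - 4*3 + 4*(12*(-4))))² = (4 + (-12 - 12 + 4*(-48)))² = (4 + (-12 - 12 - 192))² = (4 - 216)² = (-212)² = 44944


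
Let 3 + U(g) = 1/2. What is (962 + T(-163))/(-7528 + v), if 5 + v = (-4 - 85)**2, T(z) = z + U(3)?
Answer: 1593/776 ≈ 2.0528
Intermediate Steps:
U(g) = -5/2 (U(g) = -3 + 1/2 = -5/2)
T(z) = -5/2 + z (T(z) = z - 5/2 = -5/2 + z)
v = 7916 (v = -5 + (-4 - 85)**2 = -5 + (-89)**2 = -5 + 7921 = 7916)
(962 + T(-163))/(-7528 + v) = (962 + (-5/2 - 163))/(-7528 + 7916) = (962 - 331/2)/388 = (1593/2)*(1/388) = 1593/776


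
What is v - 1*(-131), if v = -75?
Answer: 56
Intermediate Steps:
v - 1*(-131) = -75 - 1*(-131) = -75 + 131 = 56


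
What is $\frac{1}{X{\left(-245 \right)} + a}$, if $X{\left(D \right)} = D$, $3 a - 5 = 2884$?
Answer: $\frac{1}{718} \approx 0.0013928$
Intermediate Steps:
$a = 963$ ($a = \frac{5}{3} + \frac{1}{3} \cdot 2884 = \frac{5}{3} + \frac{2884}{3} = 963$)
$\frac{1}{X{\left(-245 \right)} + a} = \frac{1}{-245 + 963} = \frac{1}{718}$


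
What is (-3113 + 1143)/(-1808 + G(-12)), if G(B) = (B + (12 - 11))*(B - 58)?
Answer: 985/519 ≈ 1.8979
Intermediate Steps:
G(B) = (1 + B)*(-58 + B) (G(B) = (B + 1)*(-58 + B) = (1 + B)*(-58 + B))
(-3113 + 1143)/(-1808 + G(-12)) = (-3113 + 1143)/(-1808 + (-58 + (-12)**2 - 57*(-12))) = -1970/(-1808 + (-58 + 144 + 684)) = -1970/(-1808 + 770) = -1970/(-1038) = -1970*(-1/1038) = 985/519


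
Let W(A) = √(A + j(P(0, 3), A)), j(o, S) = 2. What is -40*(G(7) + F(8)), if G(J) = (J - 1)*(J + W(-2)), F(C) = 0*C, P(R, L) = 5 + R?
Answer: -1680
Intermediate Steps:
W(A) = √(2 + A) (W(A) = √(A + 2) = √(2 + A))
F(C) = 0
G(J) = J*(-1 + J) (G(J) = (J - 1)*(J + √(2 - 2)) = (-1 + J)*(J + √0) = (-1 + J)*(J + 0) = (-1 + J)*J = J*(-1 + J))
-40*(G(7) + F(8)) = -40*(7*(-1 + 7) + 0) = -40*(7*6 + 0) = -40*(42 + 0) = -40*42 = -1680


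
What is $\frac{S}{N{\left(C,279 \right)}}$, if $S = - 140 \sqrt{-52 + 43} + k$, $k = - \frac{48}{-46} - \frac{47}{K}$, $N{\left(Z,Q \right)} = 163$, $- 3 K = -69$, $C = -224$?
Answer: $- \frac{1}{163} - \frac{420 i}{163} \approx -0.006135 - 2.5767 i$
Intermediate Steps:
$K = 23$ ($K = \left(- \frac{1}{3}\right) \left(-69\right) = 23$)
$k = -1$ ($k = - \frac{48}{-46} - \frac{47}{23} = \left(-48\right) \left(- \frac{1}{46}\right) - \frac{47}{23} = \frac{24}{23} - \frac{47}{23} = -1$)
$S = -1 - 420 i$ ($S = - 140 \sqrt{-52 + 43} - 1 = - 140 \sqrt{-9} - 1 = - 140 \cdot 3 i - 1 = - 420 i - 1 = -1 - 420 i \approx -1.0 - 420.0 i$)
$\frac{S}{N{\left(C,279 \right)}} = \frac{-1 - 420 i}{163} = \left(-1 - 420 i\right) \frac{1}{163} = - \frac{1}{163} - \frac{420 i}{163}$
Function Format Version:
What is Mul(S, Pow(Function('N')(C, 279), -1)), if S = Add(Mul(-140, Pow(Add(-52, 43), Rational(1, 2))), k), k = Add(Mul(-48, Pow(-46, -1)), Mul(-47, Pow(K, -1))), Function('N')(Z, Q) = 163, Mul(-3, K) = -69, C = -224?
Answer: Add(Rational(-1, 163), Mul(Rational(-420, 163), I)) ≈ Add(-0.0061350, Mul(-2.5767, I))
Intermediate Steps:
K = 23 (K = Mul(Rational(-1, 3), -69) = 23)
k = -1 (k = Add(Mul(-48, Pow(-46, -1)), Mul(-47, Pow(23, -1))) = Add(Mul(-48, Rational(-1, 46)), Mul(-47, Rational(1, 23))) = Add(Rational(24, 23), Rational(-47, 23)) = -1)
S = Add(-1, Mul(-420, I)) (S = Add(Mul(-140, Pow(Add(-52, 43), Rational(1, 2))), -1) = Add(Mul(-140, Pow(-9, Rational(1, 2))), -1) = Add(Mul(-140, Mul(3, I)), -1) = Add(Mul(-420, I), -1) = Add(-1, Mul(-420, I)) ≈ Add(-1.0000, Mul(-420.00, I)))
Mul(S, Pow(Function('N')(C, 279), -1)) = Mul(Add(-1, Mul(-420, I)), Pow(163, -1)) = Mul(Add(-1, Mul(-420, I)), Rational(1, 163)) = Add(Rational(-1, 163), Mul(Rational(-420, 163), I))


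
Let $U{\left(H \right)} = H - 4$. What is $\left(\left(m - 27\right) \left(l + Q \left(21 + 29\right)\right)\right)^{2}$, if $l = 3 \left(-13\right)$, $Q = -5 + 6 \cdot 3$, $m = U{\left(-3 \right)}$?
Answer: $431559076$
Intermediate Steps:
$U{\left(H \right)} = -4 + H$
$m = -7$ ($m = -4 - 3 = -7$)
$Q = 13$ ($Q = -5 + 18 = 13$)
$l = -39$
$\left(\left(m - 27\right) \left(l + Q \left(21 + 29\right)\right)\right)^{2} = \left(\left(-7 - 27\right) \left(-39 + 13 \left(21 + 29\right)\right)\right)^{2} = \left(- 34 \left(-39 + 13 \cdot 50\right)\right)^{2} = \left(- 34 \left(-39 + 650\right)\right)^{2} = \left(\left(-34\right) 611\right)^{2} = \left(-20774\right)^{2} = 431559076$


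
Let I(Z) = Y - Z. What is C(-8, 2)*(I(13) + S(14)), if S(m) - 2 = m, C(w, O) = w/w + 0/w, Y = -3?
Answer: 0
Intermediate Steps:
C(w, O) = 1 (C(w, O) = 1 + 0 = 1)
S(m) = 2 + m
I(Z) = -3 - Z
C(-8, 2)*(I(13) + S(14)) = 1*((-3 - 1*13) + (2 + 14)) = 1*((-3 - 13) + 16) = 1*(-16 + 16) = 1*0 = 0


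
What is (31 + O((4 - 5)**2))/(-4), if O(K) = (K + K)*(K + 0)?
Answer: -33/4 ≈ -8.2500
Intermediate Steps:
O(K) = 2*K**2 (O(K) = (2*K)*K = 2*K**2)
(31 + O((4 - 5)**2))/(-4) = (31 + 2*((4 - 5)**2)**2)/(-4) = -(31 + 2*((-1)**2)**2)/4 = -(31 + 2*1**2)/4 = -(31 + 2*1)/4 = -(31 + 2)/4 = -1/4*33 = -33/4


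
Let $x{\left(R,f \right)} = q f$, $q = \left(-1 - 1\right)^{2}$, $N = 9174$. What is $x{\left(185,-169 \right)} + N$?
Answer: $8498$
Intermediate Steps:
$q = 4$ ($q = \left(-2\right)^{2} = 4$)
$x{\left(R,f \right)} = 4 f$
$x{\left(185,-169 \right)} + N = 4 \left(-169\right) + 9174 = -676 + 9174 = 8498$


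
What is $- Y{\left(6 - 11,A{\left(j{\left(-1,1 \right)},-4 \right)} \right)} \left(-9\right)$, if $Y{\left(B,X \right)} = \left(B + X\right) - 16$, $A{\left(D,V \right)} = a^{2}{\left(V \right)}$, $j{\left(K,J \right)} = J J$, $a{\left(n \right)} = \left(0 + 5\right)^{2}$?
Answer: $5436$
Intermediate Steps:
$a{\left(n \right)} = 25$ ($a{\left(n \right)} = 5^{2} = 25$)
$j{\left(K,J \right)} = J^{2}$
$A{\left(D,V \right)} = 625$ ($A{\left(D,V \right)} = 25^{2} = 625$)
$Y{\left(B,X \right)} = -16 + B + X$ ($Y{\left(B,X \right)} = \left(B + X\right) - 16 = -16 + B + X$)
$- Y{\left(6 - 11,A{\left(j{\left(-1,1 \right)},-4 \right)} \right)} \left(-9\right) = - \left(-16 + \left(6 - 11\right) + 625\right) \left(-9\right) = - \left(-16 - 5 + 625\right) \left(-9\right) = - 604 \left(-9\right) = \left(-1\right) \left(-5436\right) = 5436$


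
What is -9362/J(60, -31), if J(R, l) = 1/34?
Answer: -318308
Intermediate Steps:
J(R, l) = 1/34
-9362/J(60, -31) = -9362/1/34 = -9362*34 = -318308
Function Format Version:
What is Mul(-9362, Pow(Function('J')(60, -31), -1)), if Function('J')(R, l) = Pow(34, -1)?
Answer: -318308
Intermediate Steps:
Function('J')(R, l) = Rational(1, 34)
Mul(-9362, Pow(Function('J')(60, -31), -1)) = Mul(-9362, Pow(Rational(1, 34), -1)) = Mul(-9362, 34) = -318308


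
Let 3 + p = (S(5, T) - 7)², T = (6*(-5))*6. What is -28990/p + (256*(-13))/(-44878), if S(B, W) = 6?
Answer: 325254969/22439 ≈ 14495.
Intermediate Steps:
T = -180 (T = -30*6 = -180)
p = -2 (p = -3 + (6 - 7)² = -3 + (-1)² = -3 + 1 = -2)
-28990/p + (256*(-13))/(-44878) = -28990/(-2) + (256*(-13))/(-44878) = -28990*(-½) - 3328*(-1/44878) = 14495 + 1664/22439 = 325254969/22439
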